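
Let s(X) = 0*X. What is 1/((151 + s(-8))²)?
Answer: 1/22801 ≈ 4.3858e-5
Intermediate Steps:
s(X) = 0
1/((151 + s(-8))²) = 1/((151 + 0)²) = 1/(151²) = 1/22801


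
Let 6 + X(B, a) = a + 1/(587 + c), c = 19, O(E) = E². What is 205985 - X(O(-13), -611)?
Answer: 125200811/606 ≈ 2.0660e+5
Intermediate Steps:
X(B, a) = -3635/606 + a (X(B, a) = -6 + (a + 1/(587 + 19)) = -6 + (a + 1/606) = -6 + (1/606 + a) = -3635/606 + a)
205985 - X(O(-13), -611) = 205985 - (-3635/606 - 611) = 205985 - 1*(-373901/606) = 205985 + 373901/606 = 125200811/606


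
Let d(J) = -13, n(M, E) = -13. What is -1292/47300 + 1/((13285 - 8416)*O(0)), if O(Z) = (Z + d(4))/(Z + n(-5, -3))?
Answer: -1560862/57575925 ≈ -0.027110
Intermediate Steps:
O(Z) = 1 (O(Z) = (Z - 13)/(Z - 13) = (-13 + Z)/(-13 + Z) = 1)
-1292/47300 + 1/((13285 - 8416)*O(0)) = -1292/47300 + 1/((13285 - 8416)*1) = -1292*1/47300 + 1/4869 = -323/11825 + (1/4869)*1 = -323/11825 + 1/4869 = -1560862/57575925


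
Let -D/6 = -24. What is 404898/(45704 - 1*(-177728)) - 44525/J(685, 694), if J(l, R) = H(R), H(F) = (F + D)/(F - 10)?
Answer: -1701076149669/46809004 ≈ -36341.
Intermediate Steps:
D = 144 (D = -6*(-24) = 144)
H(F) = (144 + F)/(-10 + F) (H(F) = (F + 144)/(F - 10) = (144 + F)/(-10 + F))
J(l, R) = (144 + R)/(-10 + R)
404898/(45704 - 1*(-177728)) - 44525/J(685, 694) = 404898/(45704 - 1*(-177728)) - 44525*(-10 + 694)/(144 + 694) = 404898/(45704 + 177728) - 44525/(838/684) = 404898/223432 - 44525/((1/684)*838) = 404898*(1/223432) - 44525/419/342 = 202449/111716 - 44525*342/419 = 202449/111716 - 15227550/419 = -1701076149669/46809004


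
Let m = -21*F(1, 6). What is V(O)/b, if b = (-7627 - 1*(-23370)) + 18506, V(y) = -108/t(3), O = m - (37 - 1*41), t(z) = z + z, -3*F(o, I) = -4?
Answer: -18/34249 ≈ -0.00052556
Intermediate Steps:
F(o, I) = 4/3 (F(o, I) = -1/3*(-4) = 4/3)
t(z) = 2*z
m = -28 (m = -21*4/3 = -28)
O = -24 (O = -28 - (37 - 1*41) = -28 - (37 - 41) = -28 - 1*(-4) = -28 + 4 = -24)
V(y) = -18 (V(y) = -108/(2*3) = -108/6 = -108*1/6 = -18)
b = 34249 (b = (-7627 + 23370) + 18506 = 15743 + 18506 = 34249)
V(O)/b = -18/34249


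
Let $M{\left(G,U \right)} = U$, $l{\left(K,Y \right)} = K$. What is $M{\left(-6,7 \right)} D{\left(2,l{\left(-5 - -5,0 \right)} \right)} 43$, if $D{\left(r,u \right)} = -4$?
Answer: $-1204$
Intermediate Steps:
$M{\left(-6,7 \right)} D{\left(2,l{\left(-5 - -5,0 \right)} \right)} 43 = 7 \left(-4\right) 43 = \left(-28\right) 43 = -1204$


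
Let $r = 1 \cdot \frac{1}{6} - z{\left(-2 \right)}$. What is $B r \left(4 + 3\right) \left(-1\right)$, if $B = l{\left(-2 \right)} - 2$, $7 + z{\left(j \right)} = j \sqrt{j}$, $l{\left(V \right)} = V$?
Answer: $\frac{602}{3} + 56 i \sqrt{2} \approx 200.67 + 79.196 i$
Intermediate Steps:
$z{\left(j \right)} = -7 + j^{\frac{3}{2}}$ ($z{\left(j \right)} = -7 + j \sqrt{j} = -7 + j^{\frac{3}{2}}$)
$r = \frac{43}{6} + 2 i \sqrt{2}$ ($r = 1 \cdot \frac{1}{6} - \left(-7 + \left(-2\right)^{\frac{3}{2}}\right) = 1 \cdot \frac{1}{6} - \left(-7 - 2 i \sqrt{2}\right) = \frac{1}{6} + \left(7 + 2 i \sqrt{2}\right) = \frac{43}{6} + 2 i \sqrt{2} \approx 7.1667 + 2.8284 i$)
$B = -4$ ($B = -2 - 2 = -4$)
$B r \left(4 + 3\right) \left(-1\right) = - 4 \left(\frac{43}{6} + 2 i \sqrt{2}\right) \left(4 + 3\right) \left(-1\right) = \left(- \frac{86}{3} - 8 i \sqrt{2}\right) 7 \left(-1\right) = \left(- \frac{86}{3} - 8 i \sqrt{2}\right) \left(-7\right) = \frac{602}{3} + 56 i \sqrt{2}$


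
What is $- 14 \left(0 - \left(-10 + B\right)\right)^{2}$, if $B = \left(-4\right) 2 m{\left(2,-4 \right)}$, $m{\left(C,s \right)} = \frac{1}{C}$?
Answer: $-2744$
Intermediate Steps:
$B = -4$ ($B = \frac{\left(-4\right) 2}{2} = \left(-8\right) \frac{1}{2} = -4$)
$- 14 \left(0 - \left(-10 + B\right)\right)^{2} = - 14 \left(0 + \left(\left(4 - -6\right) - -4\right)\right)^{2} = - 14 \left(0 + \left(\left(4 + 6\right) + 4\right)\right)^{2} = - 14 \left(0 + \left(10 + 4\right)\right)^{2} = - 14 \left(0 + 14\right)^{2} = - 14 \cdot 14^{2} = \left(-14\right) 196 = -2744$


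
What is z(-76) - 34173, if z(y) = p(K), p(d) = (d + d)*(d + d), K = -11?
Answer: -33689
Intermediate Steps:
p(d) = 4*d² (p(d) = (2*d)*(2*d) = 4*d²)
z(y) = 484 (z(y) = 4*(-11)² = 4*121 = 484)
z(-76) - 34173 = 484 - 34173 = -33689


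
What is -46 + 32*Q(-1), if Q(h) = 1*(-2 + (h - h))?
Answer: -110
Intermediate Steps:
Q(h) = -2 (Q(h) = 1*(-2 + 0) = 1*(-2) = -2)
-46 + 32*Q(-1) = -46 + 32*(-2) = -46 - 64 = -110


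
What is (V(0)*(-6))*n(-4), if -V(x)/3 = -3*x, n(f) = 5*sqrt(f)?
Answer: 0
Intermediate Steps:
V(x) = 9*x (V(x) = -(-9)*x = 9*x)
(V(0)*(-6))*n(-4) = ((9*0)*(-6))*(5*sqrt(-4)) = (0*(-6))*(5*(2*I)) = 0*(10*I) = 0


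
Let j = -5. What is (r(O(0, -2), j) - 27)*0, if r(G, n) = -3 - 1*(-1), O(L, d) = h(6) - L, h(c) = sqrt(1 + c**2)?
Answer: 0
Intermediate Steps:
O(L, d) = sqrt(37) - L (O(L, d) = sqrt(1 + 6**2) - L = sqrt(1 + 36) - L = sqrt(37) - L)
r(G, n) = -2 (r(G, n) = -3 + 1 = -2)
(r(O(0, -2), j) - 27)*0 = (-2 - 27)*0 = -29*0 = 0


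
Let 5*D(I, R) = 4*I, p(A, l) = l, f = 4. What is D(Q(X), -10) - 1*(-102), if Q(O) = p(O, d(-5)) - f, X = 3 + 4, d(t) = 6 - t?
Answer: 538/5 ≈ 107.60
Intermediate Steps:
X = 7
Q(O) = 7 (Q(O) = (6 - 1*(-5)) - 1*4 = (6 + 5) - 4 = 11 - 4 = 7)
D(I, R) = 4*I/5 (D(I, R) = (4*I)/5 = 4*I/5)
D(Q(X), -10) - 1*(-102) = (4/5)*7 - 1*(-102) = 28/5 + 102 = 538/5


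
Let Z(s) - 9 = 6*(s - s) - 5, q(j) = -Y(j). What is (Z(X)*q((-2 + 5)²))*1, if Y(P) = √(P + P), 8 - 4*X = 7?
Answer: -12*√2 ≈ -16.971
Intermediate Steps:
X = ¼ (X = 2 - ¼*7 = 2 - 7/4 = ¼ ≈ 0.25000)
Y(P) = √2*√P (Y(P) = √(2*P) = √2*√P)
q(j) = -√2*√j
Z(s) = 4 (Z(s) = 9 + (6*(s - s) - 5) = 9 + (6*0 - 5) = 9 + (0 - 5) = 9 - 5 = 4)
(Z(X)*q((-2 + 5)²))*1 = (4*(-√2*√((-2 + 5)²)))*1 = (4*(-√2*√(3²)))*1 = (4*(-√2*√9))*1 = (4*(-1*√2*3))*1 = (4*(-3*√2))*1 = -12*√2*1 = -12*√2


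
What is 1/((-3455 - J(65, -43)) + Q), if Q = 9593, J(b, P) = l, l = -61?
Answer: 1/6199 ≈ 0.00016132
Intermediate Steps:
J(b, P) = -61
1/((-3455 - J(65, -43)) + Q) = 1/((-3455 - 1*(-61)) + 9593) = 1/((-3455 + 61) + 9593) = 1/(-3394 + 9593) = 1/6199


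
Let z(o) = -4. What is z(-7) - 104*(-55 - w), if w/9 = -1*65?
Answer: -55124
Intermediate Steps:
w = -585 (w = 9*(-1*65) = 9*(-65) = -585)
z(-7) - 104*(-55 - w) = -4 - 104*(-55 - 1*(-585)) = -4 - 104*(-55 + 585) = -4 - 104*530 = -4 - 55120 = -55124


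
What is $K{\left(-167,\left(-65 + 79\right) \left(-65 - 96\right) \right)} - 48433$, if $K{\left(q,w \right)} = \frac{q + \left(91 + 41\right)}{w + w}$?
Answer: $- \frac{31190847}{644} \approx -48433.0$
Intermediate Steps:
$K{\left(q,w \right)} = \frac{132 + q}{2 w}$ ($K{\left(q,w \right)} = \frac{q + 132}{2 w} = \left(132 + q\right) \frac{1}{2 w} = \frac{132 + q}{2 w}$)
$K{\left(-167,\left(-65 + 79\right) \left(-65 - 96\right) \right)} - 48433 = \frac{132 - 167}{2 \left(-65 + 79\right) \left(-65 - 96\right)} - 48433 = \frac{1}{2} \frac{1}{14 \left(-161\right)} \left(-35\right) - 48433 = \frac{1}{2} \frac{1}{-2254} \left(-35\right) - 48433 = \frac{1}{2} \left(- \frac{1}{2254}\right) \left(-35\right) - 48433 = \frac{5}{644} - 48433 = - \frac{31190847}{644}$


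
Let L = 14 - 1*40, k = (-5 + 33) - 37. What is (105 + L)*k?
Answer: -711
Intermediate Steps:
k = -9 (k = 28 - 37 = -9)
L = -26 (L = 14 - 40 = -26)
(105 + L)*k = (105 - 26)*(-9) = 79*(-9) = -711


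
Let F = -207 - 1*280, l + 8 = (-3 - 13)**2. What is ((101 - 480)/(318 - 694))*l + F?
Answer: -11140/47 ≈ -237.02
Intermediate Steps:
l = 248 (l = -8 + (-3 - 13)**2 = -8 + (-16)**2 = -8 + 256 = 248)
F = -487 (F = -207 - 280 = -487)
((101 - 480)/(318 - 694))*l + F = ((101 - 480)/(318 - 694))*248 - 487 = -379/(-376)*248 - 487 = -379*(-1/376)*248 - 487 = (379/376)*248 - 487 = 11749/47 - 487 = -11140/47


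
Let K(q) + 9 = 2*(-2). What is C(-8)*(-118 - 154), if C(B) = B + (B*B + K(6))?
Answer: -11696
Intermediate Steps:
K(q) = -13 (K(q) = -9 + 2*(-2) = -9 - 4 = -13)
C(B) = -13 + B + B² (C(B) = B + (B*B - 13) = B + (B² - 13) = B + (-13 + B²) = -13 + B + B²)
C(-8)*(-118 - 154) = (-13 - 8 + (-8)²)*(-118 - 154) = (-13 - 8 + 64)*(-272) = 43*(-272) = -11696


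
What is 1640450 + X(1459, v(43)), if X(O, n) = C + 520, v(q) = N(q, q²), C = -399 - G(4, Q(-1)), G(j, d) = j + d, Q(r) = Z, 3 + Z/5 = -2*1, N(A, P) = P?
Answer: 1640592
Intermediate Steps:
Z = -25 (Z = -15 + 5*(-2*1) = -15 + 5*(-2) = -15 - 10 = -25)
Q(r) = -25
G(j, d) = d + j
C = -378 (C = -399 - (-25 + 4) = -399 - 1*(-21) = -399 + 21 = -378)
v(q) = q²
X(O, n) = 142 (X(O, n) = -378 + 520 = 142)
1640450 + X(1459, v(43)) = 1640450 + 142 = 1640592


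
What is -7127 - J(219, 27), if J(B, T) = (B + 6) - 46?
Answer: -7306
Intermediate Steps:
J(B, T) = -40 + B (J(B, T) = (6 + B) - 46 = -40 + B)
-7127 - J(219, 27) = -7127 - (-40 + 219) = -7127 - 1*179 = -7127 - 179 = -7306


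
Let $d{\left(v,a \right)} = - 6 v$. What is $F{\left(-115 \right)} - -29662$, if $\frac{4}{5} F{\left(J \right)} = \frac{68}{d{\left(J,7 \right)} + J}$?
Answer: $\frac{3411147}{115} \approx 29662.0$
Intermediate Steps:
$F{\left(J \right)} = - \frac{17}{J}$ ($F{\left(J \right)} = \frac{5 \frac{68}{- 6 J + J}}{4} = \frac{5 \frac{68}{\left(-5\right) J}}{4} = \frac{5 \cdot 68 \left(- \frac{1}{5 J}\right)}{4} = \frac{5 \left(- \frac{68}{5 J}\right)}{4} = - \frac{17}{J}$)
$F{\left(-115 \right)} - -29662 = - \frac{17}{-115} - -29662 = \left(-17\right) \left(- \frac{1}{115}\right) + 29662 = \frac{17}{115} + 29662 = \frac{3411147}{115}$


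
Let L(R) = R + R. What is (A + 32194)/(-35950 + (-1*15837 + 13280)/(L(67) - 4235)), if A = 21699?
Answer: -31573599/21061199 ≈ -1.4991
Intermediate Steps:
L(R) = 2*R
(A + 32194)/(-35950 + (-1*15837 + 13280)/(L(67) - 4235)) = (21699 + 32194)/(-35950 + (-1*15837 + 13280)/(2*67 - 4235)) = 53893/(-35950 + (-15837 + 13280)/(134 - 4235)) = 53893/(-35950 - 2557/(-4101)) = 53893/(-35950 - 2557*(-1/4101)) = 53893/(-35950 + 2557/4101) = 53893/(-147428393/4101) = 53893*(-4101/147428393) = -31573599/21061199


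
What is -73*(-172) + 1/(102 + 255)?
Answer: 4482493/357 ≈ 12556.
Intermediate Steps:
-73*(-172) + 1/(102 + 255) = 12556 + 1/357 = 4482493/357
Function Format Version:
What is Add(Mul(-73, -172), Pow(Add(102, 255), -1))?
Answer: Rational(4482493, 357) ≈ 12556.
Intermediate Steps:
Add(Mul(-73, -172), Pow(Add(102, 255), -1)) = Add(12556, Pow(357, -1)) = Add(12556, Rational(1, 357)) = Rational(4482493, 357)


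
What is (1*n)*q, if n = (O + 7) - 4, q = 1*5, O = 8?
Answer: 55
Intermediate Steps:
q = 5
n = 11 (n = (8 + 7) - 4 = 15 - 4 = 11)
(1*n)*q = (1*11)*5 = 11*5 = 55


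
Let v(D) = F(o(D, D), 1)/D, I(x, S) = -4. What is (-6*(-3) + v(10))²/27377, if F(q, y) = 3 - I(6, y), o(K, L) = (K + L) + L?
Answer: 34969/2737700 ≈ 0.012773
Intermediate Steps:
o(K, L) = K + 2*L
F(q, y) = 7 (F(q, y) = 3 - 1*(-4) = 3 + 4 = 7)
v(D) = 7/D
(-6*(-3) + v(10))²/27377 = (-6*(-3) + 7/10)²/27377 = (18 + 7*(⅒))²*(1/27377) = (18 + 7/10)²*(1/27377) = (187/10)²*(1/27377) = (34969/100)*(1/27377) = 34969/2737700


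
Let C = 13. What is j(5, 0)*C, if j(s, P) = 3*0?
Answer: 0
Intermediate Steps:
j(s, P) = 0
j(5, 0)*C = 0*13 = 0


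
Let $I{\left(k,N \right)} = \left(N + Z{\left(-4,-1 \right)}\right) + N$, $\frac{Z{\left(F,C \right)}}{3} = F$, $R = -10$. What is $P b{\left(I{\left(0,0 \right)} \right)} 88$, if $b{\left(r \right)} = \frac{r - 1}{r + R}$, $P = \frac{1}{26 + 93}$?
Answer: $\frac{52}{119} \approx 0.43697$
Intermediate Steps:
$P = \frac{1}{119} \approx 0.0084034$
$Z{\left(F,C \right)} = 3 F$
$I{\left(k,N \right)} = -12 + 2 N$ ($I{\left(k,N \right)} = \left(N + 3 \left(-4\right)\right) + N = \left(N - 12\right) + N = \left(-12 + N\right) + N = -12 + 2 N$)
$b{\left(r \right)} = \frac{-1 + r}{-10 + r}$ ($b{\left(r \right)} = \frac{r - 1}{r - 10} = \frac{-1 + r}{-10 + r}$)
$P b{\left(I{\left(0,0 \right)} \right)} 88 = \frac{\frac{1}{-10 + \left(-12 + 2 \cdot 0\right)} \left(-1 + \left(-12 + 2 \cdot 0\right)\right)}{119} \cdot 88 = \frac{\frac{1}{-10 + \left(-12 + 0\right)} \left(-1 + \left(-12 + 0\right)\right)}{119} \cdot 88 = \frac{\frac{1}{-10 - 12} \left(-1 - 12\right)}{119} \cdot 88 = \frac{\frac{1}{-22} \left(-13\right)}{119} \cdot 88 = \frac{\left(- \frac{1}{22}\right) \left(-13\right)}{119} \cdot 88 = \frac{1}{119} \cdot \frac{13}{22} \cdot 88 = \frac{13}{2618} \cdot 88 = \frac{52}{119}$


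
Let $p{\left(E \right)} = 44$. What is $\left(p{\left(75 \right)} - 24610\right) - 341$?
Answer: $-24907$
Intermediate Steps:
$\left(p{\left(75 \right)} - 24610\right) - 341 = \left(44 - 24610\right) - 341 = -24566 - 341 = -24907$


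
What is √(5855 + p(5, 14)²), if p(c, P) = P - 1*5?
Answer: 4*√371 ≈ 77.045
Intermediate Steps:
p(c, P) = -5 + P (p(c, P) = P - 5 = -5 + P)
√(5855 + p(5, 14)²) = √(5855 + (-5 + 14)²) = √(5855 + 9²) = √(5855 + 81) = √5936 = 4*√371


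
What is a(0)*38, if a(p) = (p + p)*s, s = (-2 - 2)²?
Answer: 0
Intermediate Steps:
s = 16 (s = (-4)² = 16)
a(p) = 32*p (a(p) = (p + p)*16 = (2*p)*16 = 32*p)
a(0)*38 = (32*0)*38 = 0*38 = 0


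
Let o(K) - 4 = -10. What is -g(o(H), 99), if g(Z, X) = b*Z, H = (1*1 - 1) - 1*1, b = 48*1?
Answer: 288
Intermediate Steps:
b = 48
H = -1 (H = (1 - 1) - 1 = 0 - 1 = -1)
o(K) = -6 (o(K) = 4 - 10 = -6)
g(Z, X) = 48*Z
-g(o(H), 99) = -48*(-6) = -1*(-288) = 288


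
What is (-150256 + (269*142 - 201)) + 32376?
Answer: -79883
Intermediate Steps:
(-150256 + (269*142 - 201)) + 32376 = (-150256 + (38198 - 201)) + 32376 = (-150256 + 37997) + 32376 = -112259 + 32376 = -79883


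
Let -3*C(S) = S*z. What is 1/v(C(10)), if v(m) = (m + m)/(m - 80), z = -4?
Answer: -5/2 ≈ -2.5000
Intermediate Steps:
C(S) = 4*S/3 (C(S) = -S*(-4)/3 = -(-4)*S/3 = 4*S/3)
v(m) = 2*m/(-80 + m) (v(m) = (2*m)/(-80 + m) = 2*m/(-80 + m))
1/v(C(10)) = 1/(2*((4/3)*10)/(-80 + (4/3)*10)) = 1/(2*(40/3)/(-80 + 40/3)) = 1/(2*(40/3)/(-200/3)) = 1/(2*(40/3)*(-3/200)) = 1/(-2/5) = -5/2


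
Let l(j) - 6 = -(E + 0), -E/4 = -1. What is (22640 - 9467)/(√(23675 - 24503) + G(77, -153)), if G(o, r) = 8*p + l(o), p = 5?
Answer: 30737/144 - 4391*I*√23/144 ≈ 213.45 - 146.24*I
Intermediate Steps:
E = 4 (E = -4*(-1) = 4)
l(j) = 2 (l(j) = 6 - (4 + 0) = 6 - 1*4 = 6 - 4 = 2)
G(o, r) = 42 (G(o, r) = 8*5 + 2 = 40 + 2 = 42)
(22640 - 9467)/(√(23675 - 24503) + G(77, -153)) = (22640 - 9467)/(√(23675 - 24503) + 42) = 13173/(√(-828) + 42) = 13173/(6*I*√23 + 42) = 13173/(42 + 6*I*√23)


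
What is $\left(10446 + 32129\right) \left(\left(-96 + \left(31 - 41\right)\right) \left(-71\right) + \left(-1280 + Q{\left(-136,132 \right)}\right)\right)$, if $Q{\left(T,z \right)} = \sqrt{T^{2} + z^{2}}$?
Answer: $265923450 + 170300 \sqrt{2245} \approx 2.7399 \cdot 10^{8}$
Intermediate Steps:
$\left(10446 + 32129\right) \left(\left(-96 + \left(31 - 41\right)\right) \left(-71\right) + \left(-1280 + Q{\left(-136,132 \right)}\right)\right) = \left(10446 + 32129\right) \left(\left(-96 + \left(31 - 41\right)\right) \left(-71\right) - \left(1280 - \sqrt{\left(-136\right)^{2} + 132^{2}}\right)\right) = 42575 \left(\left(-96 - 10\right) \left(-71\right) - \left(1280 - \sqrt{18496 + 17424}\right)\right) = 42575 \left(\left(-106\right) \left(-71\right) - \left(1280 - \sqrt{35920}\right)\right) = 42575 \left(7526 - \left(1280 - 4 \sqrt{2245}\right)\right) = 42575 \left(6246 + 4 \sqrt{2245}\right) = 265923450 + 170300 \sqrt{2245}$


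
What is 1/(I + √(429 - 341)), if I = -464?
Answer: -58/26901 - √22/107604 ≈ -0.0021996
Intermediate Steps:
1/(I + √(429 - 341)) = 1/(-464 + √(429 - 341)) = 1/(-464 + √88) = 1/(-464 + 2*√22)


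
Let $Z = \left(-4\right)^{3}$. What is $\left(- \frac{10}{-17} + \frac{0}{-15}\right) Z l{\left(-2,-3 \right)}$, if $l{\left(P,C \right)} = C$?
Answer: $\frac{1920}{17} \approx 112.94$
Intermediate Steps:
$Z = -64$
$\left(- \frac{10}{-17} + \frac{0}{-15}\right) Z l{\left(-2,-3 \right)} = \left(- \frac{10}{-17} + \frac{0}{-15}\right) \left(-64\right) \left(-3\right) = \left(\left(-10\right) \left(- \frac{1}{17}\right) + 0 \left(- \frac{1}{15}\right)\right) \left(-64\right) \left(-3\right) = \left(\frac{10}{17} + 0\right) \left(-64\right) \left(-3\right) = \frac{10}{17} \left(-64\right) \left(-3\right) = \left(- \frac{640}{17}\right) \left(-3\right) = \frac{1920}{17}$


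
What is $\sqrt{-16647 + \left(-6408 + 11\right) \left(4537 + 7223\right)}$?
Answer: $i \sqrt{75245367} \approx 8674.4 i$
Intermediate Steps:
$\sqrt{-16647 + \left(-6408 + 11\right) \left(4537 + 7223\right)} = \sqrt{-16647 - 75228720} = \sqrt{-75245367} = i \sqrt{75245367}$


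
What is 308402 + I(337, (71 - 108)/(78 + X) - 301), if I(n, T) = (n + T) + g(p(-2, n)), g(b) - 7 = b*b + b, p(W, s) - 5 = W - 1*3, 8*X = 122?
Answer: 115049837/373 ≈ 3.0844e+5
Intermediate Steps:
X = 61/4 (X = (1/8)*122 = 61/4 ≈ 15.250)
p(W, s) = 2 + W (p(W, s) = 5 + (W - 1*3) = 5 + (W - 3) = 5 + (-3 + W) = 2 + W)
g(b) = 7 + b + b**2 (g(b) = 7 + (b*b + b) = 7 + (b**2 + b) = 7 + (b + b**2) = 7 + b + b**2)
I(n, T) = 7 + T + n (I(n, T) = (n + T) + (7 + (2 - 2) + (2 - 2)**2) = (T + n) + (7 + 0 + 0**2) = (T + n) + (7 + 0 + 0) = (T + n) + 7 = 7 + T + n)
308402 + I(337, (71 - 108)/(78 + X) - 301) = 308402 + (7 + ((71 - 108)/(78 + 61/4) - 301) + 337) = 308402 + (7 + (-37/373/4 - 301) + 337) = 308402 + (7 + (-37*4/373 - 301) + 337) = 308402 + (7 + (-148/373 - 301) + 337) = 308402 + (7 - 112421/373 + 337) = 308402 + 15891/373 = 115049837/373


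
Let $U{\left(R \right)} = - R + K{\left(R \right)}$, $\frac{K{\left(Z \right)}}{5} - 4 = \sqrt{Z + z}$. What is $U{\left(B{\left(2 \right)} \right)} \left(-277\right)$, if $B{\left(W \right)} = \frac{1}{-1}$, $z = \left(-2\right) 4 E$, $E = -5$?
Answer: $-5817 - 1385 \sqrt{39} \approx -14466.0$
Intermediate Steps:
$z = 40$ ($z = \left(-2\right) 4 \left(-5\right) = \left(-8\right) \left(-5\right) = 40$)
$K{\left(Z \right)} = 20 + 5 \sqrt{40 + Z}$ ($K{\left(Z \right)} = 20 + 5 \sqrt{Z + 40} = 20 + 5 \sqrt{40 + Z}$)
$B{\left(W \right)} = -1$
$U{\left(R \right)} = 20 - R + 5 \sqrt{40 + R}$ ($U{\left(R \right)} = - R + \left(20 + 5 \sqrt{40 + R}\right) = 20 - R + 5 \sqrt{40 + R}$)
$U{\left(B{\left(2 \right)} \right)} \left(-277\right) = \left(20 - -1 + 5 \sqrt{40 - 1}\right) \left(-277\right) = \left(20 + 1 + 5 \sqrt{39}\right) \left(-277\right) = \left(21 + 5 \sqrt{39}\right) \left(-277\right) = -5817 - 1385 \sqrt{39}$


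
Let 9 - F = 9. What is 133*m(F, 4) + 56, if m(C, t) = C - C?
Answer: 56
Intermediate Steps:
F = 0 (F = 9 - 1*9 = 9 - 9 = 0)
m(C, t) = 0
133*m(F, 4) + 56 = 133*0 + 56 = 0 + 56 = 56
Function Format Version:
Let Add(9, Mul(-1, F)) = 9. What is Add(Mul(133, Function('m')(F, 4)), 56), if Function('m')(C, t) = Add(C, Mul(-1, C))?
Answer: 56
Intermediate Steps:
F = 0 (F = Add(9, Mul(-1, 9)) = Add(9, -9) = 0)
Function('m')(C, t) = 0
Add(Mul(133, Function('m')(F, 4)), 56) = Add(Mul(133, 0), 56) = Add(0, 56) = 56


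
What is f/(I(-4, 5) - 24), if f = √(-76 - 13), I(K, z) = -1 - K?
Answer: -I*√89/21 ≈ -0.44924*I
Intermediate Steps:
f = I*√89 (f = √(-89) = I*√89 ≈ 9.434*I)
f/(I(-4, 5) - 24) = (I*√89)/((-1 - 1*(-4)) - 24) = (I*√89)/((-1 + 4) - 24) = (I*√89)/(3 - 24) = (I*√89)/(-21) = (I*√89)*(-1/21) = -I*√89/21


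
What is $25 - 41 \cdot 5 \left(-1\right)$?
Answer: $230$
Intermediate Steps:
$25 - 41 \cdot 5 \left(-1\right) = 25 - -205 = 25 + 205 = 230$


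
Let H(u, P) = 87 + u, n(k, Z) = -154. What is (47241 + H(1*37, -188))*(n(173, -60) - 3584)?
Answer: -177050370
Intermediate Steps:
(47241 + H(1*37, -188))*(n(173, -60) - 3584) = (47241 + (87 + 1*37))*(-154 - 3584) = (47241 + (87 + 37))*(-3738) = (47241 + 124)*(-3738) = 47365*(-3738) = -177050370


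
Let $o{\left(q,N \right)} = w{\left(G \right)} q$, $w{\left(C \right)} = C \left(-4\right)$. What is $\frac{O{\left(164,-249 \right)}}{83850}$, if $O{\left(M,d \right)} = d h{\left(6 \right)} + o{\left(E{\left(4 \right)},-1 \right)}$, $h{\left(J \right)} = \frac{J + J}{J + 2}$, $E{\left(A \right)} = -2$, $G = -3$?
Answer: $- \frac{53}{11180} \approx -0.0047406$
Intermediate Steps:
$w{\left(C \right)} = - 4 C$
$h{\left(J \right)} = \frac{2 J}{2 + J}$
$o{\left(q,N \right)} = 12 q$ ($o{\left(q,N \right)} = \left(-4\right) \left(-3\right) q = 12 q$)
$O{\left(M,d \right)} = -24 + \frac{3 d}{2}$ ($O{\left(M,d \right)} = d 2 \cdot 6 \frac{1}{2 + 6} + 12 \left(-2\right) = d 2 \cdot 6 \cdot \frac{1}{8} - 24 = d \frac{3}{2} - 24 = \frac{3 d}{2} - 24 = -24 + \frac{3 d}{2}$)
$\frac{O{\left(164,-249 \right)}}{83850} = \frac{-24 + \frac{3}{2} \left(-249\right)}{83850} = \left(-24 - \frac{747}{2}\right) \frac{1}{83850} = \left(- \frac{795}{2}\right) \frac{1}{83850} = - \frac{53}{11180}$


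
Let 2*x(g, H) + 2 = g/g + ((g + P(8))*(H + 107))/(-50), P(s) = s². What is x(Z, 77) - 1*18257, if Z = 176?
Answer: -186991/10 ≈ -18699.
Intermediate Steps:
x(g, H) = -½ - (64 + g)*(107 + H)/100 (x(g, H) = -1 + (g/g + ((g + 8²)*(H + 107))/(-50))/2 = -1 + (1 + ((g + 64)*(107 + H))*(-1/50))/2 = -1 + (1 + ((64 + g)*(107 + H))*(-1/50))/2 = -1 + (1 - (64 + g)*(107 + H)/50)/2 = -1 + (½ - (64 + g)*(107 + H)/100) = -½ - (64 + g)*(107 + H)/100)
x(Z, 77) - 1*18257 = (-3449/50 - 107/100*176 - 16/25*77 - 1/100*77*176) - 1*18257 = (-3449/50 - 4708/25 - 1232/25 - 3388/25) - 18257 = -4421/10 - 18257 = -186991/10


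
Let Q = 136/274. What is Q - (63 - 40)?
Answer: -3083/137 ≈ -22.504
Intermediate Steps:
Q = 68/137 (Q = 136*(1/274) = 68/137 ≈ 0.49635)
Q - (63 - 40) = 68/137 - (63 - 40) = 68/137 - 1*23 = 68/137 - 23 = -3083/137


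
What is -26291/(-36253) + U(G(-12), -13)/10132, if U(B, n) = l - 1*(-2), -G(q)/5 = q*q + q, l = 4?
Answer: 133298965/183657698 ≈ 0.72580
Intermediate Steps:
G(q) = -5*q - 5*q**2 (G(q) = -5*(q*q + q) = -5*(q**2 + q) = -5*(q + q**2) = -5*q - 5*q**2)
U(B, n) = 6 (U(B, n) = 4 - 1*(-2) = 4 + 2 = 6)
-26291/(-36253) + U(G(-12), -13)/10132 = -26291/(-36253) + 6/10132 = -26291*(-1/36253) + 6*(1/10132) = 26291/36253 + 3/5066 = 133298965/183657698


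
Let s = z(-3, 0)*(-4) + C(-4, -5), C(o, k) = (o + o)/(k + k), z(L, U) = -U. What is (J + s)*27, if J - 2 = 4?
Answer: 918/5 ≈ 183.60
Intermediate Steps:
J = 6 (J = 2 + 4 = 6)
C(o, k) = o/k (C(o, k) = (2*o)/((2*k)) = (2*o)*(1/(2*k)) = o/k)
s = ⅘ (s = -1*0*(-4) - 4/(-5) = 0*(-4) - 4*(-⅕) = 0 + ⅘ = ⅘ ≈ 0.80000)
(J + s)*27 = (6 + ⅘)*27 = (34/5)*27 = 918/5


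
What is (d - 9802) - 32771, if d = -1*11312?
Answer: -53885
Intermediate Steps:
d = -11312
(d - 9802) - 32771 = (-11312 - 9802) - 32771 = -21114 - 32771 = -53885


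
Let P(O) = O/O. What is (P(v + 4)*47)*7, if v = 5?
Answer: 329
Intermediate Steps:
P(O) = 1
(P(v + 4)*47)*7 = (1*47)*7 = 47*7 = 329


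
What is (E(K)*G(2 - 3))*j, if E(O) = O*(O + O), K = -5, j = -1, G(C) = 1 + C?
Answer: 0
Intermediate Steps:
E(O) = 2*O**2 (E(O) = O*(2*O) = 2*O**2)
(E(K)*G(2 - 3))*j = ((2*(-5)**2)*(1 + (2 - 3)))*(-1) = ((2*25)*(1 - 1))*(-1) = (50*0)*(-1) = 0*(-1) = 0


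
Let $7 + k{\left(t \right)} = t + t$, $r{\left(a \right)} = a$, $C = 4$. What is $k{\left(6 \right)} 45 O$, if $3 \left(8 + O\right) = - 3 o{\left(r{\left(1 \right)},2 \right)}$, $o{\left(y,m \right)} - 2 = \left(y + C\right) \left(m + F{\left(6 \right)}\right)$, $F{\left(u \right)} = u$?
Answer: $-11250$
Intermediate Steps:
$k{\left(t \right)} = -7 + 2 t$ ($k{\left(t \right)} = -7 + \left(t + t\right) = -7 + 2 t$)
$o{\left(y,m \right)} = 2 + \left(4 + y\right) \left(6 + m\right)$ ($o{\left(y,m \right)} = 2 + \left(y + 4\right) \left(m + 6\right) = 2 + \left(4 + y\right) \left(6 + m\right)$)
$O = -50$ ($O = -8 + \frac{\left(-3\right) \left(26 + 4 \cdot 2 + 6 \cdot 1 + 2 \cdot 1\right)}{3} = -8 + \frac{\left(-3\right) \left(26 + 8 + 6 + 2\right)}{3} = -8 + \frac{\left(-3\right) 42}{3} = -8 + \frac{1}{3} \left(-126\right) = -8 - 42 = -50$)
$k{\left(6 \right)} 45 O = \left(-7 + 2 \cdot 6\right) 45 \left(-50\right) = \left(-7 + 12\right) 45 \left(-50\right) = 5 \cdot 45 \left(-50\right) = 225 \left(-50\right) = -11250$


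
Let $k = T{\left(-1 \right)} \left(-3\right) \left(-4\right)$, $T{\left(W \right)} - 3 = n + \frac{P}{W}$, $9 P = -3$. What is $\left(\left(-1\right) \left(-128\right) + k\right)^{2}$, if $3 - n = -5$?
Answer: $69696$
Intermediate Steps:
$P = - \frac{1}{3}$ ($P = \frac{1}{9} \left(-3\right) = - \frac{1}{3} \approx -0.33333$)
$n = 8$ ($n = 3 - -5 = 3 + 5 = 8$)
$T{\left(W \right)} = 11 - \frac{1}{3 W}$ ($T{\left(W \right)} = 3 + \left(8 - \frac{1}{3 W}\right) = 11 - \frac{1}{3 W}$)
$k = 136$ ($k = \left(11 - \frac{1}{3 \left(-1\right)}\right) \left(-3\right) \left(-4\right) = \left(11 - - \frac{1}{3}\right) \left(-3\right) \left(-4\right) = \left(11 + \frac{1}{3}\right) \left(-3\right) \left(-4\right) = \frac{34}{3} \left(-3\right) \left(-4\right) = \left(-34\right) \left(-4\right) = 136$)
$\left(\left(-1\right) \left(-128\right) + k\right)^{2} = \left(\left(-1\right) \left(-128\right) + 136\right)^{2} = \left(128 + 136\right)^{2} = 264^{2} = 69696$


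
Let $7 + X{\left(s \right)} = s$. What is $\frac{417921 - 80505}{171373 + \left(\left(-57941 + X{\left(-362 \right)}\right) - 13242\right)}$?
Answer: $\frac{337416}{99821} \approx 3.3802$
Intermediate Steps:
$X{\left(s \right)} = -7 + s$
$\frac{417921 - 80505}{171373 + \left(\left(-57941 + X{\left(-362 \right)}\right) - 13242\right)} = \frac{417921 - 80505}{171373 - 71552} = \frac{337416}{171373 - 71552} = \frac{337416}{99821}$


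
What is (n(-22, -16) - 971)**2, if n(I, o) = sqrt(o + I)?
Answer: (971 - I*sqrt(38))**2 ≈ 9.428e+5 - 1.197e+4*I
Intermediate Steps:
n(I, o) = sqrt(I + o)
(n(-22, -16) - 971)**2 = (sqrt(-22 - 16) - 971)**2 = (sqrt(-38) - 971)**2 = (I*sqrt(38) - 971)**2 = (-971 + I*sqrt(38))**2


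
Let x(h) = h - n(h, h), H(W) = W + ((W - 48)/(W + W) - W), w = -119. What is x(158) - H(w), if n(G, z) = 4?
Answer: 36485/238 ≈ 153.30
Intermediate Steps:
H(W) = (-48 + W)/(2*W) (H(W) = W + ((-48 + W)/((2*W)) - W) = W + ((-48 + W)*(1/(2*W)) - W) = W + ((-48 + W)/(2*W) - W) = W + (-W + (-48 + W)/(2*W)) = (-48 + W)/(2*W))
x(h) = -4 + h (x(h) = h - 1*4 = h - 4 = -4 + h)
x(158) - H(w) = (-4 + 158) - (-48 - 119)/(2*(-119)) = 154 - (-1)*(-167)/(2*119) = 154 - 1*167/238 = 154 - 167/238 = 36485/238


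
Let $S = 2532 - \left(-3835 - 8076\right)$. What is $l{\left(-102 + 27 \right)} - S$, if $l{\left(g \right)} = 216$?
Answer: $-14227$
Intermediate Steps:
$S = 14443$ ($S = 2532 - \left(-3835 - 8076\right) = 2532 - -11911 = 2532 + 11911 = 14443$)
$l{\left(-102 + 27 \right)} - S = 216 - 14443 = -14227$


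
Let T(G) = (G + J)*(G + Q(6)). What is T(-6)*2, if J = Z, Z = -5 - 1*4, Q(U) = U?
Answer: 0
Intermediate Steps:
Z = -9 (Z = -5 - 4 = -9)
J = -9
T(G) = (-9 + G)*(6 + G) (T(G) = (G - 9)*(G + 6) = (-9 + G)*(6 + G))
T(-6)*2 = (-54 + (-6)**2 - 3*(-6))*2 = (-54 + 36 + 18)*2 = 0*2 = 0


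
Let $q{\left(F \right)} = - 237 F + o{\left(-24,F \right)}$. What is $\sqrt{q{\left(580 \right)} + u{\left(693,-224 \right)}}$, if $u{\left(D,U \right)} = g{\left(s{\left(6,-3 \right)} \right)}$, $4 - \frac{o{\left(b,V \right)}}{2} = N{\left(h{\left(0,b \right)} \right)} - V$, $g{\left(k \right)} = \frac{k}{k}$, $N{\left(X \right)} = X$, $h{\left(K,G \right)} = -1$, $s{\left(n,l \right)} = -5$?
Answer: $i \sqrt{136289} \approx 369.17 i$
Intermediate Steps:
$g{\left(k \right)} = 1$
$o{\left(b,V \right)} = 10 + 2 V$ ($o{\left(b,V \right)} = 8 - 2 \left(-1 - V\right) = 8 + \left(2 + 2 V\right) = 10 + 2 V$)
$u{\left(D,U \right)} = 1$
$q{\left(F \right)} = 10 - 235 F$ ($q{\left(F \right)} = - 237 F + \left(10 + 2 F\right) = 10 - 235 F$)
$\sqrt{q{\left(580 \right)} + u{\left(693,-224 \right)}} = \sqrt{\left(10 - 136300\right) + 1} = \sqrt{-136290 + 1} = \sqrt{-136289} = i \sqrt{136289}$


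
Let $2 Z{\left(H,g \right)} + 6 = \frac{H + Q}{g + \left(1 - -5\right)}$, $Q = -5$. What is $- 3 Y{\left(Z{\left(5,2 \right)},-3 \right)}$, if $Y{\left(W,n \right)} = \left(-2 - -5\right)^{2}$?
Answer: $-27$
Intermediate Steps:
$Z{\left(H,g \right)} = -3 + \frac{-5 + H}{2 \left(6 + g\right)}$ ($Z{\left(H,g \right)} = -3 + \frac{\left(H - 5\right) \frac{1}{g + \left(1 - -5\right)}}{2} = -3 + \frac{\left(-5 + H\right) \frac{1}{g + \left(1 + 5\right)}}{2} = -3 + \frac{\left(-5 + H\right) \frac{1}{g + 6}}{2} = -3 + \frac{\left(-5 + H\right) \frac{1}{6 + g}}{2} = -3 + \frac{\frac{1}{6 + g} \left(-5 + H\right)}{2} = -3 + \frac{-5 + H}{2 \left(6 + g\right)}$)
$Y{\left(W,n \right)} = 9$ ($Y{\left(W,n \right)} = \left(-2 + 5\right)^{2} = 3^{2} = 9$)
$- 3 Y{\left(Z{\left(5,2 \right)},-3 \right)} = \left(-3\right) 9 = -27$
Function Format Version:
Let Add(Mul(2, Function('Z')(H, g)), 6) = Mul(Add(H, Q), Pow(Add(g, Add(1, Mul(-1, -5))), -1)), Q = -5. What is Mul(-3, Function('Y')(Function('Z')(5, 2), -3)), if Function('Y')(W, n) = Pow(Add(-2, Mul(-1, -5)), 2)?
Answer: -27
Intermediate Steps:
Function('Z')(H, g) = Add(-3, Mul(Rational(1, 2), Pow(Add(6, g), -1), Add(-5, H))) (Function('Z')(H, g) = Add(-3, Mul(Rational(1, 2), Mul(Add(H, -5), Pow(Add(g, Add(1, Mul(-1, -5))), -1)))) = Add(-3, Mul(Rational(1, 2), Mul(Add(-5, H), Pow(Add(g, Add(1, 5)), -1)))) = Add(-3, Mul(Rational(1, 2), Mul(Add(-5, H), Pow(Add(g, 6), -1)))) = Add(-3, Mul(Rational(1, 2), Mul(Add(-5, H), Pow(Add(6, g), -1)))) = Add(-3, Mul(Rational(1, 2), Mul(Pow(Add(6, g), -1), Add(-5, H)))) = Add(-3, Mul(Rational(1, 2), Pow(Add(6, g), -1), Add(-5, H))))
Function('Y')(W, n) = 9 (Function('Y')(W, n) = Pow(Add(-2, 5), 2) = Pow(3, 2) = 9)
Mul(-3, Function('Y')(Function('Z')(5, 2), -3)) = Mul(-3, 9) = -27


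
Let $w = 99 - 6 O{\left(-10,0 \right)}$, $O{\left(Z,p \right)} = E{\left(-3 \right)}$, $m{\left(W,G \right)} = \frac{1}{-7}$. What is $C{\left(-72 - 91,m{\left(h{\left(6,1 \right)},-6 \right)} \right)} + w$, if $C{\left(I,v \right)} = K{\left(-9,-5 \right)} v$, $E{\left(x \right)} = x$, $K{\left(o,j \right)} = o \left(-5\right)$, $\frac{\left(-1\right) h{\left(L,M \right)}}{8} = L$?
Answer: $\frac{774}{7} \approx 110.57$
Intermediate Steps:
$h{\left(L,M \right)} = - 8 L$
$K{\left(o,j \right)} = - 5 o$
$m{\left(W,G \right)} = - \frac{1}{7}$
$O{\left(Z,p \right)} = -3$
$C{\left(I,v \right)} = 45 v$ ($C{\left(I,v \right)} = \left(-5\right) \left(-9\right) v = 45 v$)
$w = 117$ ($w = 99 - -18 = 99 + 18 = 117$)
$C{\left(-72 - 91,m{\left(h{\left(6,1 \right)},-6 \right)} \right)} + w = 45 \left(- \frac{1}{7}\right) + 117 = - \frac{45}{7} + 117 = \frac{774}{7}$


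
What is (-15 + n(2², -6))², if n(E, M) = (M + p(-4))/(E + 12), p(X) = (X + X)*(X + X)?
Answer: 8281/64 ≈ 129.39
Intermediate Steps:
p(X) = 4*X² (p(X) = (2*X)*(2*X) = 4*X²)
n(E, M) = (64 + M)/(12 + E) (n(E, M) = (M + 4*(-4)²)/(E + 12) = (M + 4*16)/(12 + E) = (M + 64)/(12 + E) = (64 + M)/(12 + E))
(-15 + n(2², -6))² = (-15 + (64 - 6)/(12 + 2²))² = (-15 + 58/(12 + 4))² = (-15 + 58/16)² = (-15 + (1/16)*58)² = (-15 + 29/8)² = (-91/8)² = 8281/64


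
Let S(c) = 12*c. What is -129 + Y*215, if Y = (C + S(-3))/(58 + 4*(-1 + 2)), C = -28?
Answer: -10879/31 ≈ -350.94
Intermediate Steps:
Y = -32/31 (Y = (-28 + 12*(-3))/(58 + 4*(-1 + 2)) = (-28 - 36)/(58 + 4*1) = -64/(58 + 4) = -64/62 = -64*1/62 = -32/31 ≈ -1.0323)
-129 + Y*215 = -129 - 32/31*215 = -129 - 6880/31 = -10879/31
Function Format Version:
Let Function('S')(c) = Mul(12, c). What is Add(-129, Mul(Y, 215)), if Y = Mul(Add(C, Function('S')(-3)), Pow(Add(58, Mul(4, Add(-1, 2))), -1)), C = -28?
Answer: Rational(-10879, 31) ≈ -350.94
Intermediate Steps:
Y = Rational(-32, 31) (Y = Mul(Add(-28, Mul(12, -3)), Pow(Add(58, Mul(4, Add(-1, 2))), -1)) = Mul(Add(-28, -36), Pow(Add(58, Mul(4, 1)), -1)) = Mul(-64, Pow(Add(58, 4), -1)) = Mul(-64, Pow(62, -1)) = Mul(-64, Rational(1, 62)) = Rational(-32, 31) ≈ -1.0323)
Add(-129, Mul(Y, 215)) = Add(-129, Mul(Rational(-32, 31), 215)) = Add(-129, Rational(-6880, 31)) = Rational(-10879, 31)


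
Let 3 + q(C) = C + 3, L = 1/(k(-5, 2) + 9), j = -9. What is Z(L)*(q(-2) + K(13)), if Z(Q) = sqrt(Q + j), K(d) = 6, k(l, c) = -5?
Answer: 2*I*sqrt(35) ≈ 11.832*I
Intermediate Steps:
L = 1/4 (L = 1/(-5 + 9) = 1/4 ≈ 0.25000)
Z(Q) = sqrt(-9 + Q) (Z(Q) = sqrt(Q - 9) = sqrt(-9 + Q))
q(C) = C (q(C) = -3 + (C + 3) = -3 + (3 + C) = C)
Z(L)*(q(-2) + K(13)) = sqrt(-9 + 1/4)*(-2 + 6) = sqrt(-35/4)*4 = (I*sqrt(35)/2)*4 = 2*I*sqrt(35)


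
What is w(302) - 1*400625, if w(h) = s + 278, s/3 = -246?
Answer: -401085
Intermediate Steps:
s = -738 (s = 3*(-246) = -738)
w(h) = -460 (w(h) = -738 + 278 = -460)
w(302) - 1*400625 = -460 - 1*400625 = -460 - 400625 = -401085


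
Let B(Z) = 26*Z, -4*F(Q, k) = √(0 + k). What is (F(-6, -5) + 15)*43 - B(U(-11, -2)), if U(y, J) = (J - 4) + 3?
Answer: 723 - 43*I*√5/4 ≈ 723.0 - 24.038*I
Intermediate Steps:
F(Q, k) = -√k/4 (F(Q, k) = -√(0 + k)/4 = -√k/4)
U(y, J) = -1 + J (U(y, J) = (-4 + J) + 3 = -1 + J)
(F(-6, -5) + 15)*43 - B(U(-11, -2)) = (-I*√5/4 + 15)*43 - 26*(-1 - 2) = (-I*√5/4 + 15)*43 - 26*(-3) = (-I*√5/4 + 15)*43 - 1*(-78) = (15 - I*√5/4)*43 + 78 = (645 - 43*I*√5/4) + 78 = 723 - 43*I*√5/4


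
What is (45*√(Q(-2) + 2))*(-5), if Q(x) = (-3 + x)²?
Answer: -675*√3 ≈ -1169.1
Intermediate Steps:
(45*√(Q(-2) + 2))*(-5) = (45*√((-3 - 2)² + 2))*(-5) = (45*√((-5)² + 2))*(-5) = (45*√(25 + 2))*(-5) = (45*√27)*(-5) = (45*(3*√3))*(-5) = (135*√3)*(-5) = -675*√3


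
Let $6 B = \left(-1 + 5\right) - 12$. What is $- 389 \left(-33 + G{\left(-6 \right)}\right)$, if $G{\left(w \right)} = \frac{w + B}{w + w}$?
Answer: $\frac{226787}{18} \approx 12599.0$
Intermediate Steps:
$B = - \frac{4}{3}$ ($B = \frac{\left(-1 + 5\right) - 12}{6} = \frac{4 - 12}{6} = \frac{1}{6} \left(-8\right) = - \frac{4}{3} \approx -1.3333$)
$G{\left(w \right)} = \frac{- \frac{4}{3} + w}{2 w}$ ($G{\left(w \right)} = \frac{w - \frac{4}{3}}{w + w} = \frac{- \frac{4}{3} + w}{2 w}$)
$- 389 \left(-33 + G{\left(-6 \right)}\right) = - 389 \left(-33 + \frac{-4 + 3 \left(-6\right)}{6 \left(-6\right)}\right) = - 389 \left(-33 + \frac{1}{6} \left(- \frac{1}{6}\right) \left(-4 - 18\right)\right) = - 389 \left(-33 + \frac{1}{6} \left(- \frac{1}{6}\right) \left(-22\right)\right) = - 389 \left(-33 + \frac{11}{18}\right) = \left(-389\right) \left(- \frac{583}{18}\right) = \frac{226787}{18}$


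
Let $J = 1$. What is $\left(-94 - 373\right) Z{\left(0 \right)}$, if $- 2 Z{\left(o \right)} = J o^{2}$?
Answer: $0$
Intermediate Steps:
$Z{\left(o \right)} = - \frac{o^{2}}{2}$ ($Z{\left(o \right)} = - \frac{1 o^{2}}{2} = - \frac{o^{2}}{2}$)
$\left(-94 - 373\right) Z{\left(0 \right)} = \left(-94 - 373\right) \left(- \frac{0^{2}}{2}\right) = - 467 \left(\left(- \frac{1}{2}\right) 0\right) = \left(-467\right) 0 = 0$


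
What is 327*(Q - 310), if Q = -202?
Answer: -167424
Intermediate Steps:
327*(Q - 310) = 327*(-202 - 310) = 327*(-512) = -167424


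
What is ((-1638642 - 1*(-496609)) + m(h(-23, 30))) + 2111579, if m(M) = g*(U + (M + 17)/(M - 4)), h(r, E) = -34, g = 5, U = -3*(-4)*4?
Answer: 36851953/38 ≈ 9.6979e+5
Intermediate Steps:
U = 48 (U = 12*4 = 48)
m(M) = 240 + 5*(17 + M)/(-4 + M) (m(M) = 5*(48 + (M + 17)/(M - 4)) = 5*(48 + (17 + M)/(-4 + M)) = 240 + 5*(17 + M)/(-4 + M))
((-1638642 - 1*(-496609)) + m(h(-23, 30))) + 2111579 = ((-1638642 - 1*(-496609)) + 35*(-25 + 7*(-34))/(-4 - 34)) + 2111579 = ((-1638642 + 496609) + 35*(-25 - 238)/(-38)) + 2111579 = (-1142033 + 35*(-1/38)*(-263)) + 2111579 = (-1142033 + 9205/38) + 2111579 = -43388049/38 + 2111579 = 36851953/38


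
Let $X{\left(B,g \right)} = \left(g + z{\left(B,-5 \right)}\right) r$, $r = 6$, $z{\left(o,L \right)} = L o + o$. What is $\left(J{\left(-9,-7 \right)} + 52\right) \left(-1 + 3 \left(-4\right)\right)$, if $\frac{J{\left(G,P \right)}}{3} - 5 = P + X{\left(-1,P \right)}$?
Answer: $104$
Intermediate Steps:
$z{\left(o,L \right)} = o + L o$
$X{\left(B,g \right)} = - 24 B + 6 g$ ($X{\left(B,g \right)} = \left(g + B \left(1 - 5\right)\right) 6 = \left(g + B \left(-4\right)\right) 6 = \left(g - 4 B\right) 6 = - 24 B + 6 g$)
$J{\left(G,P \right)} = 87 + 21 P$ ($J{\left(G,P \right)} = 15 + 3 \left(P + \left(\left(-24\right) \left(-1\right) + 6 P\right)\right) = 15 + 3 \left(P + \left(24 + 6 P\right)\right) = 15 + 3 \left(24 + 7 P\right) = 15 + \left(72 + 21 P\right) = 87 + 21 P$)
$\left(J{\left(-9,-7 \right)} + 52\right) \left(-1 + 3 \left(-4\right)\right) = \left(\left(87 + 21 \left(-7\right)\right) + 52\right) \left(-1 + 3 \left(-4\right)\right) = \left(\left(87 - 147\right) + 52\right) \left(-1 - 12\right) = \left(-60 + 52\right) \left(-13\right) = \left(-8\right) \left(-13\right) = 104$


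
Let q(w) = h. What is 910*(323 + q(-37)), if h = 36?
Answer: 326690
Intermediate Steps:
q(w) = 36
910*(323 + q(-37)) = 910*(323 + 36) = 910*359 = 326690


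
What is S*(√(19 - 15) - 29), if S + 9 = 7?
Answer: 54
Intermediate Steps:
S = -2 (S = -9 + 7 = -2)
S*(√(19 - 15) - 29) = -2*(√(19 - 15) - 29) = -2*(√4 - 29) = -2*(2 - 29) = -2*(-27) = 54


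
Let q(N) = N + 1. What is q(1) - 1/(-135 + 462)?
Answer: 653/327 ≈ 1.9969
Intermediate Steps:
q(N) = 1 + N
q(1) - 1/(-135 + 462) = (1 + 1) - 1/(-135 + 462) = 2 - 1/327 = 653/327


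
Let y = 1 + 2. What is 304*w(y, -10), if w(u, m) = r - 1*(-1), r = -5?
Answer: -1216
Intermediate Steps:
y = 3
w(u, m) = -4 (w(u, m) = -5 - 1*(-1) = -5 + 1 = -4)
304*w(y, -10) = 304*(-4) = -1216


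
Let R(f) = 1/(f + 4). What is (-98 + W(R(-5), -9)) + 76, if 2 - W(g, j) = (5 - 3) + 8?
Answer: -30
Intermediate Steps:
R(f) = 1/(4 + f)
W(g, j) = -8 (W(g, j) = 2 - ((5 - 3) + 8) = 2 - (2 + 8) = 2 - 1*10 = 2 - 10 = -8)
(-98 + W(R(-5), -9)) + 76 = (-98 - 8) + 76 = -106 + 76 = -30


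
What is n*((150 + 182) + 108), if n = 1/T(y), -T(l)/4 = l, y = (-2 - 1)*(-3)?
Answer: -110/9 ≈ -12.222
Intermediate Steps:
y = 9 (y = -3*(-3) = 9)
T(l) = -4*l
n = -1/36 (n = 1/(-4*9) = 1/(-36) = -1/36 ≈ -0.027778)
n*((150 + 182) + 108) = -((150 + 182) + 108)/36 = -(332 + 108)/36 = -1/36*440 = -110/9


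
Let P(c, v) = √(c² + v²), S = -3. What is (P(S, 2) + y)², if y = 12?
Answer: (12 + √13)² ≈ 243.53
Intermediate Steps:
(P(S, 2) + y)² = (√((-3)² + 2²) + 12)² = (√(9 + 4) + 12)² = (√13 + 12)² = (12 + √13)²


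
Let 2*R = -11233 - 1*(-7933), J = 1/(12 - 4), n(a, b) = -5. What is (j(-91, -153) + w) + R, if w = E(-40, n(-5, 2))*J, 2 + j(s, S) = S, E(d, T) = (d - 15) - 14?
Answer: -14509/8 ≈ -1813.6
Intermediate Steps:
E(d, T) = -29 + d (E(d, T) = (-15 + d) - 14 = -29 + d)
J = 1/8 ≈ 0.12500
j(s, S) = -2 + S
R = -1650 (R = (-11233 - 1*(-7933))/2 = (-11233 + 7933)/2 = (1/2)*(-3300) = -1650)
w = -69/8 (w = (-29 - 40)*(1/8) = -69*1/8 = -69/8 ≈ -8.6250)
(j(-91, -153) + w) + R = ((-2 - 153) - 69/8) - 1650 = (-155 - 69/8) - 1650 = -1309/8 - 1650 = -14509/8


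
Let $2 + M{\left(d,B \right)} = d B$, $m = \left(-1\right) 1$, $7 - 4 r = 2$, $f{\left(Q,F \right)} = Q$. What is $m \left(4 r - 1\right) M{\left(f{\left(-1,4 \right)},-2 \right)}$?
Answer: $0$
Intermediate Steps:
$r = \frac{5}{4}$ ($r = \frac{7}{4} - \frac{1}{2} = \frac{5}{4} \approx 1.25$)
$m = -1$
$M{\left(d,B \right)} = -2 + B d$ ($M{\left(d,B \right)} = -2 + d B = -2 + B d$)
$m \left(4 r - 1\right) M{\left(f{\left(-1,4 \right)},-2 \right)} = - (4 \cdot \frac{5}{4} - 1) \left(-2 - -2\right) = - (5 - 1) \left(-2 + 2\right) = \left(-1\right) 4 \cdot 0 = \left(-4\right) 0 = 0$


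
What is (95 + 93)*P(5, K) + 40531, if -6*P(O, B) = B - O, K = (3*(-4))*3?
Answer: 125447/3 ≈ 41816.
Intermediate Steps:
K = -36 (K = -12*3 = -36)
P(O, B) = -B/6 + O/6 (P(O, B) = -(B - O)/6 = -B/6 + O/6)
(95 + 93)*P(5, K) + 40531 = (95 + 93)*(-⅙*(-36) + (⅙)*5) + 40531 = 188*(6 + ⅚) + 40531 = 188*(41/6) + 40531 = 3854/3 + 40531 = 125447/3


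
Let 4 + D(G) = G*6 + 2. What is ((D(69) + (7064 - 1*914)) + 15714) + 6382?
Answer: 28658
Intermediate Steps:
D(G) = -2 + 6*G (D(G) = -4 + (G*6 + 2) = -4 + (6*G + 2) = -4 + (2 + 6*G) = -2 + 6*G)
((D(69) + (7064 - 1*914)) + 15714) + 6382 = (((-2 + 6*69) + (7064 - 1*914)) + 15714) + 6382 = (((-2 + 414) + (7064 - 914)) + 15714) + 6382 = ((412 + 6150) + 15714) + 6382 = (6562 + 15714) + 6382 = 22276 + 6382 = 28658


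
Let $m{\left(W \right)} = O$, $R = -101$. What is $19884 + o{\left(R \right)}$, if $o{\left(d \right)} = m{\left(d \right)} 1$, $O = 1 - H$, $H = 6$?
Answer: $19879$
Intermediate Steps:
$O = -5$ ($O = 1 - 6 = -5$)
$m{\left(W \right)} = -5$
$o{\left(d \right)} = -5$ ($o{\left(d \right)} = \left(-5\right) 1 = -5$)
$19884 + o{\left(R \right)} = 19884 - 5 = 19879$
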